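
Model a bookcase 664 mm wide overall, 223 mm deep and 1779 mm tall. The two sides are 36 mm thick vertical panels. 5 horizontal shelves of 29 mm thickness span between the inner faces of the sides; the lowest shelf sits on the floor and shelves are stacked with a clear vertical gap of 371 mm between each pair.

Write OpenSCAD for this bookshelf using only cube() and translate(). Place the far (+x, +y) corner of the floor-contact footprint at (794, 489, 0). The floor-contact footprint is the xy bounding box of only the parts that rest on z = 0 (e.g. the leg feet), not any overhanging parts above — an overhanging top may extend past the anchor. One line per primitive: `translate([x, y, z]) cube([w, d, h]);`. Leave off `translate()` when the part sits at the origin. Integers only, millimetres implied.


translate([130, 266, 0]) cube([36, 223, 1779]);
translate([758, 266, 0]) cube([36, 223, 1779]);
translate([166, 266, 0]) cube([592, 223, 29]);
translate([166, 266, 400]) cube([592, 223, 29]);
translate([166, 266, 800]) cube([592, 223, 29]);
translate([166, 266, 1200]) cube([592, 223, 29]);
translate([166, 266, 1600]) cube([592, 223, 29]);


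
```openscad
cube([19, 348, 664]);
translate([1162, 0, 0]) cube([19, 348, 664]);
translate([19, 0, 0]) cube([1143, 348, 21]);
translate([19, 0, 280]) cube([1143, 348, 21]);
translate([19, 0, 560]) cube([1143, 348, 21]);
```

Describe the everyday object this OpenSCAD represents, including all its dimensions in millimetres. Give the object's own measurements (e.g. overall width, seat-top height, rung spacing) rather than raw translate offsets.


An open bookshelf. Two side panels, each 19 mm thick, 348 mm deep and 664 mm tall, stand 1181 mm apart (outside-to-outside). Between them sit 3 shelves, each 21 mm thick and 348 mm deep, spanning the full gap between the sides. The bottom shelf rests on the floor (its underside at z = 0) and the clear gap between one shelf's top and the next shelf's underside is 259 mm.


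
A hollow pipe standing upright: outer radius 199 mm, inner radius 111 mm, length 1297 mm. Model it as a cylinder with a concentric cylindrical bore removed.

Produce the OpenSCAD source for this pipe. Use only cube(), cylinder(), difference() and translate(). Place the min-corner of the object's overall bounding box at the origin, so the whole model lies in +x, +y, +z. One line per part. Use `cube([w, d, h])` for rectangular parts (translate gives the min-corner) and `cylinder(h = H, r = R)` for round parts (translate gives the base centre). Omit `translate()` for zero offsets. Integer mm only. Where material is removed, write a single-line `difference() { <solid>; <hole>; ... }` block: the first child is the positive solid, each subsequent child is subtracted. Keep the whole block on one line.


difference() { translate([199, 199, 0]) cylinder(h = 1297, r = 199); translate([199, 199, 0]) cylinder(h = 1297, r = 111); }


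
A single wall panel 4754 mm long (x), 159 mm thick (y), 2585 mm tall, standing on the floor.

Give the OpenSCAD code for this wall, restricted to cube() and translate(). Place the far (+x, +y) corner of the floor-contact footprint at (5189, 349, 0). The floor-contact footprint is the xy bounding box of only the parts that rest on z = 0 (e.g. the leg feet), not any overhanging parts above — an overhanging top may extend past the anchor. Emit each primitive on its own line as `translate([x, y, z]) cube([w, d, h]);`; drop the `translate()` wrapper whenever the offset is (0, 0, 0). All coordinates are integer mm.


translate([435, 190, 0]) cube([4754, 159, 2585]);


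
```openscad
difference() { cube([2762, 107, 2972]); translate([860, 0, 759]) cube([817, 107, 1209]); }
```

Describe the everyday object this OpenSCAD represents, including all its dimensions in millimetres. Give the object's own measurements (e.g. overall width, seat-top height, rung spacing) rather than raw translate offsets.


A wall 2762 mm long (x), 107 mm thick (y), 2972 mm tall, with a rectangular window opening cut through it. The opening is 817 mm wide and 1209 mm tall; its sill is at z = 759 mm and its near (−x) edge is 860 mm from the wall's −x end. The opening passes through the full wall thickness.


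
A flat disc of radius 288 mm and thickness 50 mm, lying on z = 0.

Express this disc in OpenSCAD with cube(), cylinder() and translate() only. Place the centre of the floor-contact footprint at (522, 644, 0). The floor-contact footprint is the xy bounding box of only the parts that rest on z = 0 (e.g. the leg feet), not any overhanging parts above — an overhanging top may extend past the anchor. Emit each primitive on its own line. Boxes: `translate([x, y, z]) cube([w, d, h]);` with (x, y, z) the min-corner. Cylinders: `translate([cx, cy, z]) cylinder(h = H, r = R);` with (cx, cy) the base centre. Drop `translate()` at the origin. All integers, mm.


translate([522, 644, 0]) cylinder(h = 50, r = 288);


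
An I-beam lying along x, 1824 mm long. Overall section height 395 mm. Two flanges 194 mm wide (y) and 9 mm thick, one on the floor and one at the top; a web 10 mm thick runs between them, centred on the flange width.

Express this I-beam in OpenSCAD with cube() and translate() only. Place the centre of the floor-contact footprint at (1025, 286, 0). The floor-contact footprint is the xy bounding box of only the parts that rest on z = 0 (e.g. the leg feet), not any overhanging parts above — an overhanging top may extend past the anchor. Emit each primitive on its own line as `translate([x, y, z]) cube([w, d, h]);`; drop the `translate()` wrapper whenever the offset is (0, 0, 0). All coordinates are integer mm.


translate([113, 189, 0]) cube([1824, 194, 9]);
translate([113, 281, 9]) cube([1824, 10, 377]);
translate([113, 189, 386]) cube([1824, 194, 9]);


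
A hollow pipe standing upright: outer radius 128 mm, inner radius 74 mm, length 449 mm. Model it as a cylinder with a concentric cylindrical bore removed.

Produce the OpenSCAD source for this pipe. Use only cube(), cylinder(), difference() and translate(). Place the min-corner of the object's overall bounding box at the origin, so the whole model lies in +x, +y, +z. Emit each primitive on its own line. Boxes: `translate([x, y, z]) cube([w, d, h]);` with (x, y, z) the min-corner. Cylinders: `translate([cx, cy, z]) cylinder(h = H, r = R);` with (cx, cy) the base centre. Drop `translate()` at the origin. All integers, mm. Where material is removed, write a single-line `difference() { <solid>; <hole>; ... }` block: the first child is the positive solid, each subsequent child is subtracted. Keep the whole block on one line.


difference() { translate([128, 128, 0]) cylinder(h = 449, r = 128); translate([128, 128, 0]) cylinder(h = 449, r = 74); }


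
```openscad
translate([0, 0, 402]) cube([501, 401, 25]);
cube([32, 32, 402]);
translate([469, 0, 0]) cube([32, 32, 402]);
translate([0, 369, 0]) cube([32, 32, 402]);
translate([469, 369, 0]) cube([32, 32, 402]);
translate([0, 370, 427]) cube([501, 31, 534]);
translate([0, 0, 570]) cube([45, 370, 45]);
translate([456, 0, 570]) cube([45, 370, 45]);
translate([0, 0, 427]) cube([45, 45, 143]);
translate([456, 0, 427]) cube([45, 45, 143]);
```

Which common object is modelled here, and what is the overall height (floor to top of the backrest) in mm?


A chair. The overall height is 961 mm.

A slab on four corner posts with a tall panel at the back — a chair. The seat slab sits at z = 402 with thickness 25, and the 534 mm backrest starts at the seat top, so the overall height is 402 + 25 + 534 = 961 mm.


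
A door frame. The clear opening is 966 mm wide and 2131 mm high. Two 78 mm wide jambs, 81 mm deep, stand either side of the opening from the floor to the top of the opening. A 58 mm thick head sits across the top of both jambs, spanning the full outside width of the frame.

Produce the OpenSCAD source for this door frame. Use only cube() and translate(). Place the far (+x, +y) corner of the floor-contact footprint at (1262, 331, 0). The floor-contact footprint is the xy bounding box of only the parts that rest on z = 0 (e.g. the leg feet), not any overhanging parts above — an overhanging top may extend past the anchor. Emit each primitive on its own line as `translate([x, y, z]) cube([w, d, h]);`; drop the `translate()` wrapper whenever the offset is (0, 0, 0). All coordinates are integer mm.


translate([140, 250, 0]) cube([78, 81, 2131]);
translate([1184, 250, 0]) cube([78, 81, 2131]);
translate([140, 250, 2131]) cube([1122, 81, 58]);


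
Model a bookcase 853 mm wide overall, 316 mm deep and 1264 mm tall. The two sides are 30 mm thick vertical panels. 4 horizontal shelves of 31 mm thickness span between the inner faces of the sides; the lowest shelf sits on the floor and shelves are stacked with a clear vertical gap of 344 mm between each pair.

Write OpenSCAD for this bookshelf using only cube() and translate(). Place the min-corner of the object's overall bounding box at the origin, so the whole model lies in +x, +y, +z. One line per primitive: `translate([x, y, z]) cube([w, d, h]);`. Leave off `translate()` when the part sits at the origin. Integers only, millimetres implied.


cube([30, 316, 1264]);
translate([823, 0, 0]) cube([30, 316, 1264]);
translate([30, 0, 0]) cube([793, 316, 31]);
translate([30, 0, 375]) cube([793, 316, 31]);
translate([30, 0, 750]) cube([793, 316, 31]);
translate([30, 0, 1125]) cube([793, 316, 31]);


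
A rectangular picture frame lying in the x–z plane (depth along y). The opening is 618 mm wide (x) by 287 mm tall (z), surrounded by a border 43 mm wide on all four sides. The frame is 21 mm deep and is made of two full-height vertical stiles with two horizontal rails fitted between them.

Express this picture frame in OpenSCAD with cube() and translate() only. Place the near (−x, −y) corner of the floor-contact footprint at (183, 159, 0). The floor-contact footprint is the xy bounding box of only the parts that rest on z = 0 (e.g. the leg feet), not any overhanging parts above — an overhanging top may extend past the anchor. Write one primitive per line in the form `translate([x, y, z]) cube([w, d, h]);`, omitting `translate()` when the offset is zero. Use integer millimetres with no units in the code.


translate([183, 159, 0]) cube([43, 21, 373]);
translate([844, 159, 0]) cube([43, 21, 373]);
translate([226, 159, 0]) cube([618, 21, 43]);
translate([226, 159, 330]) cube([618, 21, 43]);


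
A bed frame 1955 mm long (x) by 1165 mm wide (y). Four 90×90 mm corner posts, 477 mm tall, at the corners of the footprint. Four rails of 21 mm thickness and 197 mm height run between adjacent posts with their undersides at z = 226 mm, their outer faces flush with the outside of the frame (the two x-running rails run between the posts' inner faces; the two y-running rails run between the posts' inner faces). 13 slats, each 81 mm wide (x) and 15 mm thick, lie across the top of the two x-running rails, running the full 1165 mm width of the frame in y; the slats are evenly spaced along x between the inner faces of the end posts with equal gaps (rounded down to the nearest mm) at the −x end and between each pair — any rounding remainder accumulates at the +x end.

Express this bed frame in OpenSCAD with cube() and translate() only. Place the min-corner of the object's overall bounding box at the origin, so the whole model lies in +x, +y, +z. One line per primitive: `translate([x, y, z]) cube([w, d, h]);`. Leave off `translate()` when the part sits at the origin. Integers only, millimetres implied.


cube([90, 90, 477]);
translate([0, 1075, 0]) cube([90, 90, 477]);
translate([1865, 0, 0]) cube([90, 90, 477]);
translate([1865, 1075, 0]) cube([90, 90, 477]);
translate([90, 0, 226]) cube([1775, 21, 197]);
translate([90, 1144, 226]) cube([1775, 21, 197]);
translate([0, 90, 226]) cube([21, 985, 197]);
translate([1934, 90, 226]) cube([21, 985, 197]);
translate([141, 0, 423]) cube([81, 1165, 15]);
translate([273, 0, 423]) cube([81, 1165, 15]);
translate([405, 0, 423]) cube([81, 1165, 15]);
translate([537, 0, 423]) cube([81, 1165, 15]);
translate([669, 0, 423]) cube([81, 1165, 15]);
translate([801, 0, 423]) cube([81, 1165, 15]);
translate([933, 0, 423]) cube([81, 1165, 15]);
translate([1065, 0, 423]) cube([81, 1165, 15]);
translate([1197, 0, 423]) cube([81, 1165, 15]);
translate([1329, 0, 423]) cube([81, 1165, 15]);
translate([1461, 0, 423]) cube([81, 1165, 15]);
translate([1593, 0, 423]) cube([81, 1165, 15]);
translate([1725, 0, 423]) cube([81, 1165, 15]);


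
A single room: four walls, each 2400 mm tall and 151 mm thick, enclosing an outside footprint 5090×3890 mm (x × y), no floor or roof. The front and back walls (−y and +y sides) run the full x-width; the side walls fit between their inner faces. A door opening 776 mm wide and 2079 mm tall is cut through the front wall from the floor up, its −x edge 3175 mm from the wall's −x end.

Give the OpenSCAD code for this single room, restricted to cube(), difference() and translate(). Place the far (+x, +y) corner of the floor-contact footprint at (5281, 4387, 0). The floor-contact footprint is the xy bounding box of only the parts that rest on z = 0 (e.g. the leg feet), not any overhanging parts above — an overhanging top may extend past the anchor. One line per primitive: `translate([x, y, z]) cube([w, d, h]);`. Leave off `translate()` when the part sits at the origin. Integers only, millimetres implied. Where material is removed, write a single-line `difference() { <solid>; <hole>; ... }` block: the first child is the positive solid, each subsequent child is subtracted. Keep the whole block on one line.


difference() { translate([191, 497, 0]) cube([5090, 151, 2400]); translate([3366, 497, 0]) cube([776, 151, 2079]); }
translate([191, 4236, 0]) cube([5090, 151, 2400]);
translate([191, 648, 0]) cube([151, 3588, 2400]);
translate([5130, 648, 0]) cube([151, 3588, 2400]);


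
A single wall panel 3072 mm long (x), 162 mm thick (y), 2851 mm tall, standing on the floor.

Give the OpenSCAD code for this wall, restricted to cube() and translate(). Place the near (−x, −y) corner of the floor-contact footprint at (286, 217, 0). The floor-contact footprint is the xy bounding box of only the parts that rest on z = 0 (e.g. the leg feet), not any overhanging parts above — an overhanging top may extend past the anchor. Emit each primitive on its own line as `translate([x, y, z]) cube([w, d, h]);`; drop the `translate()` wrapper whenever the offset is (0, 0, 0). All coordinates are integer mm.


translate([286, 217, 0]) cube([3072, 162, 2851]);


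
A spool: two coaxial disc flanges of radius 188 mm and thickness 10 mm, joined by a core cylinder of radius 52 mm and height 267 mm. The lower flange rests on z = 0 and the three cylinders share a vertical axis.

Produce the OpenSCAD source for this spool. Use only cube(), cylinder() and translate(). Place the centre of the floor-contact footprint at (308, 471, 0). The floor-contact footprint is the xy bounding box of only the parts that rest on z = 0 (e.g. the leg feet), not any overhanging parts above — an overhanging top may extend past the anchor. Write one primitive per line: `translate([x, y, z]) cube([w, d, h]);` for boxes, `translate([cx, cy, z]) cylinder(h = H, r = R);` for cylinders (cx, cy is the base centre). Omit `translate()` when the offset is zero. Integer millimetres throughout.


translate([308, 471, 0]) cylinder(h = 10, r = 188);
translate([308, 471, 10]) cylinder(h = 267, r = 52);
translate([308, 471, 277]) cylinder(h = 10, r = 188);


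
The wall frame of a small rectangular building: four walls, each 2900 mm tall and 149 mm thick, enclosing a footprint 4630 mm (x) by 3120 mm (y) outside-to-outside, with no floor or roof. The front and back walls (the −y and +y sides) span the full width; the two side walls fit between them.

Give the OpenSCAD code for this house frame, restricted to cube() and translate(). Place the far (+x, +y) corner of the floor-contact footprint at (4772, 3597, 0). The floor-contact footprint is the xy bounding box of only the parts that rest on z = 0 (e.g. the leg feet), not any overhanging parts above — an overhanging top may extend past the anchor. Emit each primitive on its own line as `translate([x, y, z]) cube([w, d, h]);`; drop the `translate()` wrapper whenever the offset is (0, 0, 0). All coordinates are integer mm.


translate([142, 477, 0]) cube([4630, 149, 2900]);
translate([142, 3448, 0]) cube([4630, 149, 2900]);
translate([142, 626, 0]) cube([149, 2822, 2900]);
translate([4623, 626, 0]) cube([149, 2822, 2900]);


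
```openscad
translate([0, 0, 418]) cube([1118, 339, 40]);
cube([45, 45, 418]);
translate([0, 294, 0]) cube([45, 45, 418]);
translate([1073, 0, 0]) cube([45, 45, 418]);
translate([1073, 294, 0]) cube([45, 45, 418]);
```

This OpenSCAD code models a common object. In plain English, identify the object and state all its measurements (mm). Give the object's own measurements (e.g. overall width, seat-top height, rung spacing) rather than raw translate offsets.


A bench: a 1118×339 mm seat slab, 40 mm thick, top at z = 458 mm, on four 45×45 mm square legs flush with the seat corners and standing on z = 0.


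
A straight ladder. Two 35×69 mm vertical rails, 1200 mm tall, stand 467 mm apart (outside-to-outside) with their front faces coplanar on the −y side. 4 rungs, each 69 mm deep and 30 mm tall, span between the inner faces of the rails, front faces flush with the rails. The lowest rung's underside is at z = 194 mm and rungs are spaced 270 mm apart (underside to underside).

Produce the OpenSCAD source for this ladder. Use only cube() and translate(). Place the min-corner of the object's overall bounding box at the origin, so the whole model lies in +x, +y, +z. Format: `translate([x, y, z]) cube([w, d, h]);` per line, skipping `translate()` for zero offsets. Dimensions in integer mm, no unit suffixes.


cube([35, 69, 1200]);
translate([432, 0, 0]) cube([35, 69, 1200]);
translate([35, 0, 194]) cube([397, 69, 30]);
translate([35, 0, 464]) cube([397, 69, 30]);
translate([35, 0, 734]) cube([397, 69, 30]);
translate([35, 0, 1004]) cube([397, 69, 30]);


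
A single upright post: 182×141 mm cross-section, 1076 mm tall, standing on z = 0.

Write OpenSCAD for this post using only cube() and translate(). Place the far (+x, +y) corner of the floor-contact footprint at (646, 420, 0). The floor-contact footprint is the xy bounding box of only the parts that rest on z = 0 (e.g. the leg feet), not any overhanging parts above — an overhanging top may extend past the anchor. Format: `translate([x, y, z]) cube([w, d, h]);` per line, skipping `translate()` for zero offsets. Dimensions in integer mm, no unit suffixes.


translate([464, 279, 0]) cube([182, 141, 1076]);


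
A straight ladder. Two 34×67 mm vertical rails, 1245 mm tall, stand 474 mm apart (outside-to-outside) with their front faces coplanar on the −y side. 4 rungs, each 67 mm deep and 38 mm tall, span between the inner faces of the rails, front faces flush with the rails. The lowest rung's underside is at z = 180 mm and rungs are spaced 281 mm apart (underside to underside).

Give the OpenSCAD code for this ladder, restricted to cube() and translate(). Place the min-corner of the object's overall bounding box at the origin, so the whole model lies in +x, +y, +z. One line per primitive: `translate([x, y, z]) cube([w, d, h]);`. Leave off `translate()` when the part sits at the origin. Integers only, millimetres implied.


cube([34, 67, 1245]);
translate([440, 0, 0]) cube([34, 67, 1245]);
translate([34, 0, 180]) cube([406, 67, 38]);
translate([34, 0, 461]) cube([406, 67, 38]);
translate([34, 0, 742]) cube([406, 67, 38]);
translate([34, 0, 1023]) cube([406, 67, 38]);


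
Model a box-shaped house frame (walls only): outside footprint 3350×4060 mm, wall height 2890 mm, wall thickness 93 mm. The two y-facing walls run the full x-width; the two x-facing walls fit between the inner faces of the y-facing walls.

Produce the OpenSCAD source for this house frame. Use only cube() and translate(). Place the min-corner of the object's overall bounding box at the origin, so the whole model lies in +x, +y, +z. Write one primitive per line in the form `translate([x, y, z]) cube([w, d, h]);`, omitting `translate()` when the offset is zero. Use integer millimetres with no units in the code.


cube([3350, 93, 2890]);
translate([0, 3967, 0]) cube([3350, 93, 2890]);
translate([0, 93, 0]) cube([93, 3874, 2890]);
translate([3257, 93, 0]) cube([93, 3874, 2890]);


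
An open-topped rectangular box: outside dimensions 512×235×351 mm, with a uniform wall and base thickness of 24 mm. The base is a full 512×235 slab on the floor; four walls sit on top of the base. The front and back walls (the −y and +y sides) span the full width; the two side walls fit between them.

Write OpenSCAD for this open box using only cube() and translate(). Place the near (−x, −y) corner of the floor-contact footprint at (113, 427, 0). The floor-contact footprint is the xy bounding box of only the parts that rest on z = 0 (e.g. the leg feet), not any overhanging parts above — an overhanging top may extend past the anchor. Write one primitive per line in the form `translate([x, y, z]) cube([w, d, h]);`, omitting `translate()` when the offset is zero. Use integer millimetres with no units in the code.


translate([113, 427, 0]) cube([512, 235, 24]);
translate([113, 427, 24]) cube([512, 24, 327]);
translate([113, 638, 24]) cube([512, 24, 327]);
translate([113, 451, 24]) cube([24, 187, 327]);
translate([601, 451, 24]) cube([24, 187, 327]);


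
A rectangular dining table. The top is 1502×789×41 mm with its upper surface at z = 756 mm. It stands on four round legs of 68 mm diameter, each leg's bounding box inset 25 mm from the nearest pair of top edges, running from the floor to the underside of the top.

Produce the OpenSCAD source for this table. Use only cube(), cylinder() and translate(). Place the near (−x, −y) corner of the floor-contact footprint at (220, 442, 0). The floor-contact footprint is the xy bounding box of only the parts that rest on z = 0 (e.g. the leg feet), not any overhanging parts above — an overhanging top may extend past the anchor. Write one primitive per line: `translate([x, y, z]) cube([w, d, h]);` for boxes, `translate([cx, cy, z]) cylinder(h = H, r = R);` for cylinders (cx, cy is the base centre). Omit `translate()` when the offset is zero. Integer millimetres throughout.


translate([195, 417, 715]) cube([1502, 789, 41]);
translate([254, 476, 0]) cylinder(h = 715, r = 34);
translate([1638, 476, 0]) cylinder(h = 715, r = 34);
translate([254, 1147, 0]) cylinder(h = 715, r = 34);
translate([1638, 1147, 0]) cylinder(h = 715, r = 34);


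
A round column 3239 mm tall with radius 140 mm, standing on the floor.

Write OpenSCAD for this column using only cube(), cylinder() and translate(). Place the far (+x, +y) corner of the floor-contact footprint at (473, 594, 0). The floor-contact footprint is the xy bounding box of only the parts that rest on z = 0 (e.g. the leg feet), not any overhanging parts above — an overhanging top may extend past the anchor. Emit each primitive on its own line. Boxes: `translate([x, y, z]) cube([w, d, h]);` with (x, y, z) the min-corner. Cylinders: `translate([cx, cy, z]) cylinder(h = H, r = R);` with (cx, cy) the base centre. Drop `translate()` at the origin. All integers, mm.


translate([333, 454, 0]) cylinder(h = 3239, r = 140);


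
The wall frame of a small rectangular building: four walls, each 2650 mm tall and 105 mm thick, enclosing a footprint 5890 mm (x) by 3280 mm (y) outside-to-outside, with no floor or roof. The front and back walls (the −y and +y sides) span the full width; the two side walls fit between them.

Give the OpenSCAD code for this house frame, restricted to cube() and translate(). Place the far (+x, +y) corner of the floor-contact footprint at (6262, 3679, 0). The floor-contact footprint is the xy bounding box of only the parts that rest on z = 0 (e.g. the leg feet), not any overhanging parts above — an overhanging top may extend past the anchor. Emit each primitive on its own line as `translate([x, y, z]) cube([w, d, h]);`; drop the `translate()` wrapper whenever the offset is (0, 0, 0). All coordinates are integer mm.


translate([372, 399, 0]) cube([5890, 105, 2650]);
translate([372, 3574, 0]) cube([5890, 105, 2650]);
translate([372, 504, 0]) cube([105, 3070, 2650]);
translate([6157, 504, 0]) cube([105, 3070, 2650]);


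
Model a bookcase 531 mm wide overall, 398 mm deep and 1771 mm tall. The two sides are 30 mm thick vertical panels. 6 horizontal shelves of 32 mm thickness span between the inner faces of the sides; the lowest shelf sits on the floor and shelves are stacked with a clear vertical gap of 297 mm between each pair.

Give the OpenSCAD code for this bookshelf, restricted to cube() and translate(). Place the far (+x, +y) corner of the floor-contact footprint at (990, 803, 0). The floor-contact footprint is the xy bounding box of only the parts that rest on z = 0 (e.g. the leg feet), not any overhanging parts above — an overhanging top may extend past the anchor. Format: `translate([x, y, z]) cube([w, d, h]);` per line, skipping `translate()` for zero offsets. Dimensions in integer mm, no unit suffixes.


translate([459, 405, 0]) cube([30, 398, 1771]);
translate([960, 405, 0]) cube([30, 398, 1771]);
translate([489, 405, 0]) cube([471, 398, 32]);
translate([489, 405, 329]) cube([471, 398, 32]);
translate([489, 405, 658]) cube([471, 398, 32]);
translate([489, 405, 987]) cube([471, 398, 32]);
translate([489, 405, 1316]) cube([471, 398, 32]);
translate([489, 405, 1645]) cube([471, 398, 32]);


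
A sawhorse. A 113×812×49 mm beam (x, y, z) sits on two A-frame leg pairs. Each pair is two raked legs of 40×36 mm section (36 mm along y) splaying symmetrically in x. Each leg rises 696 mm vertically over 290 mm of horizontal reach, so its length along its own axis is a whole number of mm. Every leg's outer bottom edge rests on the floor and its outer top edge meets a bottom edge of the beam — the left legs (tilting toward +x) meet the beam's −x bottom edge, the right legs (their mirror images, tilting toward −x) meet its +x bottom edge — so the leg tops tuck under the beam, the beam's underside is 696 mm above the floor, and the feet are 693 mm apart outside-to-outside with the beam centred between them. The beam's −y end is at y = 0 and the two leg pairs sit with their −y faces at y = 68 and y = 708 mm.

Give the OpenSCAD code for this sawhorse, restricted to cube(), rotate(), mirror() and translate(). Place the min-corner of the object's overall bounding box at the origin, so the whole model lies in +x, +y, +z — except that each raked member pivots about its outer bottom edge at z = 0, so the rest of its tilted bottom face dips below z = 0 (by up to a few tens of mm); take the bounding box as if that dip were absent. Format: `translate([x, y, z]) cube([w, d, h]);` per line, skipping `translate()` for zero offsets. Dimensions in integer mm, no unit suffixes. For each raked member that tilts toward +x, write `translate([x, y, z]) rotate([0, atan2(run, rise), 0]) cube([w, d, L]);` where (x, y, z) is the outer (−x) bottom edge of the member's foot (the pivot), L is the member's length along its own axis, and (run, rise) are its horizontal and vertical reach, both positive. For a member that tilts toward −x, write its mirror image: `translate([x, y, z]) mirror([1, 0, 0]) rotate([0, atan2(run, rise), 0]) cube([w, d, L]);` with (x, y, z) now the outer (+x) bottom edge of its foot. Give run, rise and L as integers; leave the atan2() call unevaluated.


translate([290, 0, 696]) cube([113, 812, 49]);
translate([0, 68, 0]) rotate([0, atan2(290, 696), 0]) cube([40, 36, 754]);
translate([693, 68, 0]) mirror([1, 0, 0]) rotate([0, atan2(290, 696), 0]) cube([40, 36, 754]);
translate([0, 708, 0]) rotate([0, atan2(290, 696), 0]) cube([40, 36, 754]);
translate([693, 708, 0]) mirror([1, 0, 0]) rotate([0, atan2(290, 696), 0]) cube([40, 36, 754]);


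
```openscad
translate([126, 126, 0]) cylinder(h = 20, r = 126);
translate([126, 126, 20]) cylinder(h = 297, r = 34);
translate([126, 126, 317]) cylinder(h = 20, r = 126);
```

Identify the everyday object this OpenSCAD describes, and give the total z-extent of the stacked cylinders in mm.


A spool. The overall height is 337 mm.

Three coaxial cylinders, large–small–large — a spool. Two 20 mm flanges and a 297 mm core give 20 + 297 + 20 = 337 mm.


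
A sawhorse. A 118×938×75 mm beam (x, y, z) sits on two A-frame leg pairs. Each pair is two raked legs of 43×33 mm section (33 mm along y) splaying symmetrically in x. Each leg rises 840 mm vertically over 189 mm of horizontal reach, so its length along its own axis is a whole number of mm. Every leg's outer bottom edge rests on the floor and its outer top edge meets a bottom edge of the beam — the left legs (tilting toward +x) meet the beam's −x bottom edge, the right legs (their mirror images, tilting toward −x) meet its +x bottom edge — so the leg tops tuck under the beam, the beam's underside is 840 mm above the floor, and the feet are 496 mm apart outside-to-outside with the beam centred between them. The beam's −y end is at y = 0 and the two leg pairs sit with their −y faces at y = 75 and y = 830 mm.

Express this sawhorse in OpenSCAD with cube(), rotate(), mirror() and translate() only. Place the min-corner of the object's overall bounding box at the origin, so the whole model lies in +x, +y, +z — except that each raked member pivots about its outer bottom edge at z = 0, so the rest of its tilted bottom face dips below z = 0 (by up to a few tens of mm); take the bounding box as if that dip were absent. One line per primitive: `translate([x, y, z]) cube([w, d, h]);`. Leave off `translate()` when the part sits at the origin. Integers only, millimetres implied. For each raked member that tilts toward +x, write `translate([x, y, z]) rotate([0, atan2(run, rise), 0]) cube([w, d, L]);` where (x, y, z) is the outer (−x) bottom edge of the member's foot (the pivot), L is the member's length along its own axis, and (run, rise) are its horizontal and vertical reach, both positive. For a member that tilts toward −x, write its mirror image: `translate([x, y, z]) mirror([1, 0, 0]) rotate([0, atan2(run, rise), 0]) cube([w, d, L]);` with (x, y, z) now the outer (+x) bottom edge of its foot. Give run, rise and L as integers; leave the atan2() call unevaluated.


translate([189, 0, 840]) cube([118, 938, 75]);
translate([0, 75, 0]) rotate([0, atan2(189, 840), 0]) cube([43, 33, 861]);
translate([496, 75, 0]) mirror([1, 0, 0]) rotate([0, atan2(189, 840), 0]) cube([43, 33, 861]);
translate([0, 830, 0]) rotate([0, atan2(189, 840), 0]) cube([43, 33, 861]);
translate([496, 830, 0]) mirror([1, 0, 0]) rotate([0, atan2(189, 840), 0]) cube([43, 33, 861]);


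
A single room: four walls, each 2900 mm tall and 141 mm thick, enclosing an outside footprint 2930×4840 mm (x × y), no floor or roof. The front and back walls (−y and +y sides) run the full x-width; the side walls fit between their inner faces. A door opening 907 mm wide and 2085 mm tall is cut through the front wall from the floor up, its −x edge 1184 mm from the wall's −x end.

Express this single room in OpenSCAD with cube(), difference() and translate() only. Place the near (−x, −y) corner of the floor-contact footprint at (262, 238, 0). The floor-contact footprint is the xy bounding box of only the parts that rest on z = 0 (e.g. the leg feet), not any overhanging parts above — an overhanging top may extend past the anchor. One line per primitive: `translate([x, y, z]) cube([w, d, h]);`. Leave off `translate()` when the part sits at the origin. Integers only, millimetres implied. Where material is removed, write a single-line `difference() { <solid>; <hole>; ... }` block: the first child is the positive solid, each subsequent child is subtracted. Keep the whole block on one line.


difference() { translate([262, 238, 0]) cube([2930, 141, 2900]); translate([1446, 238, 0]) cube([907, 141, 2085]); }
translate([262, 4937, 0]) cube([2930, 141, 2900]);
translate([262, 379, 0]) cube([141, 4558, 2900]);
translate([3051, 379, 0]) cube([141, 4558, 2900]);


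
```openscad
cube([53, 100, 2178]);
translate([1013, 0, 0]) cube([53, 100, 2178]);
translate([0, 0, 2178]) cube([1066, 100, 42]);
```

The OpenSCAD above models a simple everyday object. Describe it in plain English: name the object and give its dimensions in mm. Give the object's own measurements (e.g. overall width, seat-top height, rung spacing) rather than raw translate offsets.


A door frame. The clear opening is 960 mm wide and 2178 mm high. Two 53 mm wide jambs, 100 mm deep, stand either side of the opening from the floor to the top of the opening. A 42 mm thick head sits across the top of both jambs, spanning the full outside width of the frame.


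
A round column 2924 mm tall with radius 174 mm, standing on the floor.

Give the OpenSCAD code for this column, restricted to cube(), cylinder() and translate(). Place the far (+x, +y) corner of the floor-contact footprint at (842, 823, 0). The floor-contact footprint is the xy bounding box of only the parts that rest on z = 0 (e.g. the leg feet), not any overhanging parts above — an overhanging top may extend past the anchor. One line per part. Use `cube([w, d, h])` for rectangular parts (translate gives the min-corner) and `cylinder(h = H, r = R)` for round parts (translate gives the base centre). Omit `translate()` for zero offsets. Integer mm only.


translate([668, 649, 0]) cylinder(h = 2924, r = 174);


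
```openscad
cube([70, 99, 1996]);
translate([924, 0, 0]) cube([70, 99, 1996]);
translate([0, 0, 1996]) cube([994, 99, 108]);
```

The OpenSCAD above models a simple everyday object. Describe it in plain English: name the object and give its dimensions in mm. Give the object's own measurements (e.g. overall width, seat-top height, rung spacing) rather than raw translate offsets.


A door frame. The clear opening is 854 mm wide and 1996 mm high. Two 70 mm wide jambs, 99 mm deep, stand either side of the opening from the floor to the top of the opening. A 108 mm thick head sits across the top of both jambs, spanning the full outside width of the frame.


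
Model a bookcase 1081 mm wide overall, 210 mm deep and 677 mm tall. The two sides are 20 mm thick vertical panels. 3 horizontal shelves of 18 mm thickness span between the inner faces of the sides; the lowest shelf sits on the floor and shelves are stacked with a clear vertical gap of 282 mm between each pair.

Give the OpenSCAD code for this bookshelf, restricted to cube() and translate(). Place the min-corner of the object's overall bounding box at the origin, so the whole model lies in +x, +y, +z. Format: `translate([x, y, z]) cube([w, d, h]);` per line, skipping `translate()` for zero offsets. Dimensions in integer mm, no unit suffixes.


cube([20, 210, 677]);
translate([1061, 0, 0]) cube([20, 210, 677]);
translate([20, 0, 0]) cube([1041, 210, 18]);
translate([20, 0, 300]) cube([1041, 210, 18]);
translate([20, 0, 600]) cube([1041, 210, 18]);


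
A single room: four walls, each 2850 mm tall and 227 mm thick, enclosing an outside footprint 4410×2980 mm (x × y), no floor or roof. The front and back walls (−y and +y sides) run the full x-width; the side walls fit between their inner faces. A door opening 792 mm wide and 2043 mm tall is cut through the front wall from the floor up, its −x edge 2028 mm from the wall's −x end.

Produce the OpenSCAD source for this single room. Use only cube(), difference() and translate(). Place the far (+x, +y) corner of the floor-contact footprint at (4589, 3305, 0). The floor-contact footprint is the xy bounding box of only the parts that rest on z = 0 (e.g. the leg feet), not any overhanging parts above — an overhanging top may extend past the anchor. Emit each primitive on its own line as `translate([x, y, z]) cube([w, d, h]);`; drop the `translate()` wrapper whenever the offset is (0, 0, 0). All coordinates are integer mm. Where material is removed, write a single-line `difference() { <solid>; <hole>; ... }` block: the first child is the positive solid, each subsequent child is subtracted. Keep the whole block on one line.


difference() { translate([179, 325, 0]) cube([4410, 227, 2850]); translate([2207, 325, 0]) cube([792, 227, 2043]); }
translate([179, 3078, 0]) cube([4410, 227, 2850]);
translate([179, 552, 0]) cube([227, 2526, 2850]);
translate([4362, 552, 0]) cube([227, 2526, 2850]);


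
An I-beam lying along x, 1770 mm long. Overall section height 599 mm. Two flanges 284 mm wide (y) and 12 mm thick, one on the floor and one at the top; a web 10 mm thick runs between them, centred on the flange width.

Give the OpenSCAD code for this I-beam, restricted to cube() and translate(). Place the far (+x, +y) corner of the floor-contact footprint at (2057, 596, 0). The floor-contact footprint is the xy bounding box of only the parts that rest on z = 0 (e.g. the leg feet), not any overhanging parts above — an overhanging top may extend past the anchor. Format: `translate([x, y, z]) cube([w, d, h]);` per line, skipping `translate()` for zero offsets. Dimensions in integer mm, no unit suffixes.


translate([287, 312, 0]) cube([1770, 284, 12]);
translate([287, 449, 12]) cube([1770, 10, 575]);
translate([287, 312, 587]) cube([1770, 284, 12]);


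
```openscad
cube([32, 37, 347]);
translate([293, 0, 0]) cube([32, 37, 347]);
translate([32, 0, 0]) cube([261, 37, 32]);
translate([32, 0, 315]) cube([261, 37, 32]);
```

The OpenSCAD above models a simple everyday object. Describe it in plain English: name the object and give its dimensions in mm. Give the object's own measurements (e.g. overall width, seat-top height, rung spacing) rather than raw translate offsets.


A rectangular picture frame lying in the x–z plane (depth along y). The opening is 261 mm wide (x) by 283 mm tall (z), surrounded by a border 32 mm wide on all four sides. The frame is 37 mm deep and is made of two full-height vertical stiles with two horizontal rails fitted between them.


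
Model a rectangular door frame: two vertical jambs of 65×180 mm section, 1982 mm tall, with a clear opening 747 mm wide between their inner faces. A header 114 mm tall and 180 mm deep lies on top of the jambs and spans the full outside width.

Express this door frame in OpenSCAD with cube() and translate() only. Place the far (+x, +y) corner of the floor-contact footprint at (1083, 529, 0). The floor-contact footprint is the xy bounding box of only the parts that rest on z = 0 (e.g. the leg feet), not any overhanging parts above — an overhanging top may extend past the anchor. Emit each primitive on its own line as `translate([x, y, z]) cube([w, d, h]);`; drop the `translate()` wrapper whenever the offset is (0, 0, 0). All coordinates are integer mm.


translate([206, 349, 0]) cube([65, 180, 1982]);
translate([1018, 349, 0]) cube([65, 180, 1982]);
translate([206, 349, 1982]) cube([877, 180, 114]);


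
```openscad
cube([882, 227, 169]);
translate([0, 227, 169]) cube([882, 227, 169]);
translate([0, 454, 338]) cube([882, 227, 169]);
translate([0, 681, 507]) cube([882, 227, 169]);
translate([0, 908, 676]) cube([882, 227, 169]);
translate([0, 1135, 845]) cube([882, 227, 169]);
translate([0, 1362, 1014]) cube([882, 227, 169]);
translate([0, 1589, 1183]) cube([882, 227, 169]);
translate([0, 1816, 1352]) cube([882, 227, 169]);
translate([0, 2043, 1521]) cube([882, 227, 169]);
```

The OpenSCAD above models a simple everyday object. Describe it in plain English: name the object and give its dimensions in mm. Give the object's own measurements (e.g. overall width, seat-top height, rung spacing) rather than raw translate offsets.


A straight staircase of 10 solid steps. Each step is 882 mm wide (x), 227 mm deep (y, the going) and 169 mm tall (the rise). The first step rests on the floor; each subsequent step sits one going further in +y and one rise higher in +z, directly behind and above the previous step with no overlap.


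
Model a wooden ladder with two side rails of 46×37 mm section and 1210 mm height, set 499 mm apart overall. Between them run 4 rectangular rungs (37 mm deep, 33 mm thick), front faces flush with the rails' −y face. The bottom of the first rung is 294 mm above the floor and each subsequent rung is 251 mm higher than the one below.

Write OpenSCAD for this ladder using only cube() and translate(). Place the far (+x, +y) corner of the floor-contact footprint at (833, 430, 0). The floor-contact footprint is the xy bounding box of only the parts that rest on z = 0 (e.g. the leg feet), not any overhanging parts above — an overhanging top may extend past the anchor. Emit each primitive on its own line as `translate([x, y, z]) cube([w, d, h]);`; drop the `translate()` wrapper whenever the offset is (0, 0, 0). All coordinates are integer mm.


translate([334, 393, 0]) cube([46, 37, 1210]);
translate([787, 393, 0]) cube([46, 37, 1210]);
translate([380, 393, 294]) cube([407, 37, 33]);
translate([380, 393, 545]) cube([407, 37, 33]);
translate([380, 393, 796]) cube([407, 37, 33]);
translate([380, 393, 1047]) cube([407, 37, 33]);
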